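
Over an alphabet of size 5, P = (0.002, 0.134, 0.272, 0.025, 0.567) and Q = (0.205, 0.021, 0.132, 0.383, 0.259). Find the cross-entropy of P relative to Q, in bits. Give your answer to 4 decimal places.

H(P,Q) = −Σ p·log₂ q.
  −0.002·log₂(0.205) = 0.00457
  −0.134·log₂(0.021) = 0.74684
  −0.272·log₂(0.132) = 0.79462
  −0.025·log₂(0.383) = 0.03461
  −0.567·log₂(0.259) = 1.10507
H(P,Q) = 2.6857 bits.

2.6857 bits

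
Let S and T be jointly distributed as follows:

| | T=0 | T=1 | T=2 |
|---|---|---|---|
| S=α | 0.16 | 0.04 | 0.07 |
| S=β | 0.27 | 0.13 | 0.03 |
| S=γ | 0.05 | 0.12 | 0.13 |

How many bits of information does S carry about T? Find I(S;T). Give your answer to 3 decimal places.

Marginals: p(S) = (0.2700, 0.4300, 0.3000), p(T) = (0.4800, 0.2900, 0.2300).
I(S;T) = H(S) + H(T) − H(S,T).
H(S) = 1.5547, H(T) = 1.5138, H(S,T) = 2.8876.
I(S;T) = 1.5547 + 1.5138 − 2.8876 = 0.181 bits.

0.181 bits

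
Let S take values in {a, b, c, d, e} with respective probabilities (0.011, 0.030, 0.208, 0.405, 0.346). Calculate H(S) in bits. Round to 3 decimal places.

H(S) = −Σ p·log₂ p.
  −(0.011)·log₂(0.011) = 0.0716
  −(0.030)·log₂(0.030) = 0.1518
  −(0.208)·log₂(0.208) = 0.4712
  −(0.405)·log₂(0.405) = 0.5281
  −(0.346)·log₂(0.346) = 0.5298
Sum: 0.0716 + 0.1518 + 0.4712 + 0.5281 + 0.5298 = 1.752 bits.

1.752 bits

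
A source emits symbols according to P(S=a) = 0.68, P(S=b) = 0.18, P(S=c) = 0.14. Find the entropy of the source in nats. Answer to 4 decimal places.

H(S) = −Σ p·ln p.
  −(0.68)·ln(0.68) = 0.26225
  −(0.18)·ln(0.18) = 0.30866
  −(0.14)·ln(0.14) = 0.27526
Sum: 0.26225 + 0.30866 + 0.27526 = 0.8462 nats.

0.8462 nats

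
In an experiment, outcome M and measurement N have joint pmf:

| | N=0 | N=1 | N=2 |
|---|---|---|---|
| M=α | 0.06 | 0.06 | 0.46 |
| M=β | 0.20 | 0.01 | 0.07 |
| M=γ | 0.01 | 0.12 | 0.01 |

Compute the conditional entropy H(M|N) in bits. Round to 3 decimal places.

0.856 bits

Marginals: p(M) = (0.5800, 0.2800, 0.1400), p(N) = (0.2700, 0.1900, 0.5400).
H(M|N) = Σ p(N) · H(M|N=·).
  N=0: p=0.2700, H(M|N=0) = 0.9790
  N=1: p=0.1900, H(M|N=1) = 1.1674
  N=2: p=0.5400, H(M|N=2) = 0.6857
Weighted sum = 0.856 bits.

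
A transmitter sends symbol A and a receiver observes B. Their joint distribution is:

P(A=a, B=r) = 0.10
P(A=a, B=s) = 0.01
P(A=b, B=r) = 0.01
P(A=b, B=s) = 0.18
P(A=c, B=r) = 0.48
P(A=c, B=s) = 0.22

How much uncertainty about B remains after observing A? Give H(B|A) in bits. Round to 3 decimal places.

0.734 bits

Chain rule: H(B|A) = H(A,B) − H(A).
Marginals: p(A) = (0.1100, 0.1900, 0.7000), p(B) = (0.5900, 0.4100).
H(A,B) = 1.8992 bits; H(A) = 1.1657 bits.
H(B|A) = 1.8992 − 1.1657 = 0.734 bits.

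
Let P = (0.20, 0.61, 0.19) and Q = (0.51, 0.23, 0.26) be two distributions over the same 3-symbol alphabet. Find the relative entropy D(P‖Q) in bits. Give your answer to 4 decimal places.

0.5023 bits

D(P‖Q) = Σ p·log₂(p/q).
  0.20·log₂(0.20/0.51) = -0.27010
  0.61·log₂(0.61/0.23) = 0.85838
  0.19·log₂(0.19/0.26) = -0.08598
D(P‖Q) = 0.5023 bits.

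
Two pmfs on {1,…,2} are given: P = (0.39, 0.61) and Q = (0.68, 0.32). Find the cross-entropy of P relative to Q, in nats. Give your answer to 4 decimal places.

H(P,Q) = −Σ p·ln q.
  −0.39·ln(0.68) = 0.15041
  −0.61·ln(0.32) = 0.69505
H(P,Q) = 0.8455 nats.

0.8455 nats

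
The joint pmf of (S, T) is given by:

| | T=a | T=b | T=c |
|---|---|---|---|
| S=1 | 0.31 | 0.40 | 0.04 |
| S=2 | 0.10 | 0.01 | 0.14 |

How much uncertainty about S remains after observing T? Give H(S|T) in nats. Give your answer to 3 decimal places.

Chain rule: H(S|T) = H(S,T) − H(T).
Marginals: p(S) = (0.7500, 0.2500), p(T) = (0.4100, 0.4100, 0.1800).
H(S,T) = 1.4099 nats; H(T) = 1.0398 nats.
H(S|T) = 1.4099 − 1.0398 = 0.370 nats.

0.370 nats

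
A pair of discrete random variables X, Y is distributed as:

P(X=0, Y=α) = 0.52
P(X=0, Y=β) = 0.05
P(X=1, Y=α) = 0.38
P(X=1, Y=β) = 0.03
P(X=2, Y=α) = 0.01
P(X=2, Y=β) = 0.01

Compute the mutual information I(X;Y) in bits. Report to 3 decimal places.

0.017 bits

Marginals: p(X) = (0.5700, 0.4100, 0.0200), p(Y) = (0.9100, 0.0900).
I(X;Y) = Σ p(x,y)·log₂[p(x,y)/(p(x)p(y))].
  (0,α): 0.52·log₂(1.0025) = 0.0019
  (0,β): 0.05·log₂(0.9747) = -0.0019
  (1,α): 0.38·log₂(1.0185) = 0.0100
  (1,β): 0.03·log₂(0.8130) = -0.0090
  (2,α): 0.01·log₂(0.5495) = -0.0086
  (2,β): 0.01·log₂(5.5556) = 0.0247
Sum = 0.017 bits.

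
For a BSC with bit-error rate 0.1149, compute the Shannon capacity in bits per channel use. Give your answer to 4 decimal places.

Binary symmetric channel: C = 1 − h₂(ε) where h₂ is the binary entropy function.
h₂(0.1149) = −0.1149·log₂0.1149 − 0.8851·log₂0.8851 = 0.5145.
C = 1 − 0.5145 = 0.4855 bits per channel use.

0.4855 bits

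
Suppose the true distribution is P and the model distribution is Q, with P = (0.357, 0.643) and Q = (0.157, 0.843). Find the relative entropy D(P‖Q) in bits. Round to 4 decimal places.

D(P‖Q) = Σ p·log₂(p/q).
  0.357·log₂(0.357/0.157) = 0.42310
  0.643·log₂(0.643/0.843) = -0.25123
D(P‖Q) = 0.1719 bits.

0.1719 bits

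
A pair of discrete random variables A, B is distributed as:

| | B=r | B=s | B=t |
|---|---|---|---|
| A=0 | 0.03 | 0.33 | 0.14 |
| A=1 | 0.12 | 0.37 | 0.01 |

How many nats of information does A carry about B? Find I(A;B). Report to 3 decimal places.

0.097 nats

Marginals: p(A) = (0.5000, 0.5000), p(B) = (0.1500, 0.7000, 0.1500).
I(A;B) = Σ p(x,y)·ln[p(x,y)/(p(x)p(y))].
  (0,r): 0.03·ln(0.4000) = -0.0275
  (0,s): 0.33·ln(0.9429) = -0.0194
  (0,t): 0.14·ln(1.8667) = 0.0874
  (1,r): 0.12·ln(1.6000) = 0.0564
  (1,s): 0.37·ln(1.0571) = 0.0206
  (1,t): 0.01·ln(0.1333) = -0.0201
Sum = 0.097 nats.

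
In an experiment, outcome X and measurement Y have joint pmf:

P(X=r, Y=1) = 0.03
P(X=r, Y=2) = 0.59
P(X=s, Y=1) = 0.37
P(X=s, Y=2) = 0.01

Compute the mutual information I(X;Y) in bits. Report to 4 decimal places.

0.7309 bits

Marginals: p(X) = (0.6200, 0.3800), p(Y) = (0.4000, 0.6000).
I(X;Y) = Σ p(x,y)·log₂[p(x,y)/(p(x)p(y))].
  (r,1): 0.03·log₂(0.1210) = -0.09142
  (r,2): 0.59·log₂(1.5860) = 0.39259
  (s,1): 0.37·log₂(2.4342) = 0.47488
  (s,2): 0.01·log₂(0.0439) = -0.04511
Sum = 0.7309 bits.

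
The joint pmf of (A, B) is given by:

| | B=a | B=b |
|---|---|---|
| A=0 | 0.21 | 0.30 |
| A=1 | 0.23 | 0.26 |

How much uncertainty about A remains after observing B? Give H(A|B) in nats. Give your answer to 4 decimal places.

Marginals: p(A) = (0.5100, 0.4900), p(B) = (0.4400, 0.5600).
H(A|B) = Σ p(B) · H(A|B=·).
  B=a: p=0.4400, H(A|B=a) = 0.6921
  B=b: p=0.5600, H(A|B=b) = 0.6906
Weighted sum = 0.6913 nats.

0.6913 nats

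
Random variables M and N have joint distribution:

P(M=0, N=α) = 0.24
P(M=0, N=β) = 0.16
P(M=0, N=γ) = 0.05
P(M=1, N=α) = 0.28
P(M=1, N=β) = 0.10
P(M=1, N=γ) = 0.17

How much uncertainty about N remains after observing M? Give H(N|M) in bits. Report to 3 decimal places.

Chain rule: H(N|M) = H(M,N) − H(M).
Marginals: p(M) = (0.4500, 0.5500), p(N) = (0.5200, 0.2600, 0.2200).
H(M,N) = 2.4142 bits; H(M) = 0.9928 bits.
H(N|M) = 2.4142 − 0.9928 = 1.421 bits.

1.421 bits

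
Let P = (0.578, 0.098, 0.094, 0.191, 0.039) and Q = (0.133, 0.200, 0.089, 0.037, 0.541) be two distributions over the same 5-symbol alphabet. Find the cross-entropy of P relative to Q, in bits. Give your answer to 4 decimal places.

3.1809 bits

H(P,Q) = −Σ p·log₂ q.
  −0.578·log₂(0.133) = 1.68227
  −0.098·log₂(0.200) = 0.22755
  −0.094·log₂(0.089) = 0.32806
  −0.191·log₂(0.037) = 0.90846
  −0.039·log₂(0.541) = 0.03457
H(P,Q) = 3.1809 bits.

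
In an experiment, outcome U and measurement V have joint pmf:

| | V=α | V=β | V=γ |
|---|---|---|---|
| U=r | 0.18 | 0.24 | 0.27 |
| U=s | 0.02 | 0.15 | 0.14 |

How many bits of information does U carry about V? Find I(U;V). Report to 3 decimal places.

0.045 bits

Marginals: p(U) = (0.6900, 0.3100), p(V) = (0.2000, 0.3900, 0.4100).
I(U;V) = Σ p(x,y)·log₂[p(x,y)/(p(x)p(y))].
  (r,α): 0.18·log₂(1.3043) = 0.0690
  (r,β): 0.24·log₂(0.8919) = -0.0396
  (r,γ): 0.27·log₂(0.9544) = -0.0182
  (s,α): 0.02·log₂(0.3226) = -0.0326
  (s,β): 0.15·log₂(1.2407) = 0.0467
  (s,γ): 0.14·log₂(1.1015) = 0.0195
Sum = 0.045 bits.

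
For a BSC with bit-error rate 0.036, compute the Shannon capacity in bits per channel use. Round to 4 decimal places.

0.7764 bits

Binary symmetric channel: C = 1 − h₂(ε) where h₂ is the binary entropy function.
h₂(0.036) = −0.036·log₂0.036 − 0.964·log₂0.964 = 0.2236.
C = 1 − 0.2236 = 0.7764 bits per channel use.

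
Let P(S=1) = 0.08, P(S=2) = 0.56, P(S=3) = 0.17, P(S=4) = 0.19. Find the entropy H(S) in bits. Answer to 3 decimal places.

1.650 bits

H(S) = −Σ p·log₂ p.
  −(0.08)·log₂(0.08) = 0.2915
  −(0.56)·log₂(0.56) = 0.4684
  −(0.17)·log₂(0.17) = 0.4346
  −(0.19)·log₂(0.19) = 0.4552
Sum: 0.2915 + 0.4684 + 0.4346 + 0.4552 = 1.650 bits.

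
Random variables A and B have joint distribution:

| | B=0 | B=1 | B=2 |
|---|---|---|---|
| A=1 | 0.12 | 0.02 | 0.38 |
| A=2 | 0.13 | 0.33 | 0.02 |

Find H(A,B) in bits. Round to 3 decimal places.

2.034 bits

H(A,B) = −Σ p(x,y)·log₂ p(x,y) over all 6 cells.
  cell (1,0): −0.12·log₂0.12 = 0.3671
  cell (1,1): −0.02·log₂0.02 = 0.1129
  cell (1,2): −0.38·log₂0.38 = 0.5305
  cell (2,0): −0.13·log₂0.13 = 0.3826
  cell (2,1): −0.33·log₂0.33 = 0.5278
  cell (2,2): −0.02·log₂0.02 = 0.1129
Sum = 2.034 bits.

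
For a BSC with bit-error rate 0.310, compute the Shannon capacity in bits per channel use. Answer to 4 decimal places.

Binary symmetric channel: C = 1 − h₂(ε) where h₂ is the binary entropy function.
h₂(0.310) = −0.310·log₂0.310 − 0.690·log₂0.690 = 0.8932.
C = 1 − 0.8932 = 0.1068 bits per channel use.

0.1068 bits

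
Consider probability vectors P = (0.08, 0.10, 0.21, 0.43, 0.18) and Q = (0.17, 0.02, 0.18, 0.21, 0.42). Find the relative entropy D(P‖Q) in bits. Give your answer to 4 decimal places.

0.4165 bits

D(P‖Q) = Σ p·log₂(p/q).
  0.08·log₂(0.08/0.17) = -0.08700
  0.10·log₂(0.10/0.02) = 0.23219
  0.21·log₂(0.21/0.18) = 0.04670
  0.43·log₂(0.43/0.21) = 0.44460
  0.18·log₂(0.18/0.42) = -0.22003
D(P‖Q) = 0.4165 bits.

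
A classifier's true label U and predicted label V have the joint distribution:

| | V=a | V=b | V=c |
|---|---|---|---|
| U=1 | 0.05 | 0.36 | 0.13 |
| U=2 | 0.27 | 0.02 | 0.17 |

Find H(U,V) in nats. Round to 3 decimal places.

H(U,V) = −Σ p(x,y)·ln p(x,y) over all 6 cells.
  cell (1,a): −0.05·ln0.05 = 0.1498
  cell (1,b): −0.36·ln0.36 = 0.3678
  cell (1,c): −0.13·ln0.13 = 0.2652
  cell (2,a): −0.27·ln0.27 = 0.3535
  cell (2,b): −0.02·ln0.02 = 0.0782
  cell (2,c): −0.17·ln0.17 = 0.3012
Sum = 1.516 nats.

1.516 nats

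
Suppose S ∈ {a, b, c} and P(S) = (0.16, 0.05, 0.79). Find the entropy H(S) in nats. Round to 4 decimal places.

0.6292 nats

H(S) = −Σ p·ln p.
  −(0.16)·ln(0.16) = 0.29321
  −(0.05)·ln(0.05) = 0.14979
  −(0.79)·ln(0.79) = 0.18622
Sum: 0.29321 + 0.14979 + 0.18622 = 0.6292 nats.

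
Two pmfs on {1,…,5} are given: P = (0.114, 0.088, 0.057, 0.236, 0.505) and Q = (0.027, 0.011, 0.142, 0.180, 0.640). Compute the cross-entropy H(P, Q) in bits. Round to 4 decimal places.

H(P,Q) = −Σ p·log₂ q.
  −0.114·log₂(0.027) = 0.59404
  −0.088·log₂(0.011) = 0.57256
  −0.057·log₂(0.142) = 0.16051
  −0.236·log₂(0.180) = 0.58385
  −0.505·log₂(0.640) = 0.32515
H(P,Q) = 2.2361 bits.

2.2361 bits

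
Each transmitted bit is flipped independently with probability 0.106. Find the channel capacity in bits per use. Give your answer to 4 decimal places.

Binary symmetric channel: C = 1 − h₂(ε) where h₂ is the binary entropy function.
h₂(0.106) = −0.106·log₂0.106 − 0.894·log₂0.894 = 0.4877.
C = 1 − 0.4877 = 0.5123 bits per channel use.

0.5123 bits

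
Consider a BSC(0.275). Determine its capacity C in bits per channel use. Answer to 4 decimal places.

Binary symmetric channel: C = 1 − h₂(ε) where h₂ is the binary entropy function.
h₂(0.275) = −0.275·log₂0.275 − 0.725·log₂0.725 = 0.8485.
C = 1 − 0.8485 = 0.1515 bits per channel use.

0.1515 bits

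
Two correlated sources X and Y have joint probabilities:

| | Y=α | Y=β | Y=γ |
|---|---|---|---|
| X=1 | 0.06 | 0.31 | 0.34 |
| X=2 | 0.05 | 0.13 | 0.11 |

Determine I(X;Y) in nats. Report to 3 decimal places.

Marginals: p(X) = (0.7100, 0.2900), p(Y) = (0.1100, 0.4400, 0.4500).
I(X;Y) = H(X) + H(Y) − H(X,Y).
H(X) = 0.6022, H(Y) = 0.9634, H(X,Y) = 1.5565.
I(X;Y) = 0.6022 + 0.9634 − 1.5565 = 0.009 nats.

0.009 nats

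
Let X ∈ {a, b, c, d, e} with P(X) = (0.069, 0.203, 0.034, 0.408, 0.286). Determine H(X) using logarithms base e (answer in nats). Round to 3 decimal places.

1.347 nats

H(X) = −Σ p·ln p.
  −(0.069)·ln(0.069) = 0.1845
  −(0.203)·ln(0.203) = 0.3237
  −(0.034)·ln(0.034) = 0.1150
  −(0.408)·ln(0.408) = 0.3658
  −(0.286)·ln(0.286) = 0.3580
Sum: 0.1845 + 0.3237 + 0.1150 + 0.3658 + 0.3580 = 1.347 nats.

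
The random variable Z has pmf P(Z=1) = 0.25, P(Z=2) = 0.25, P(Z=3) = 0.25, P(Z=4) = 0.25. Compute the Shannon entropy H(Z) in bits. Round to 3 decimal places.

2.000 bits

H(Z) = −Σ p·log₂ p.
  −(0.25)·log₂(0.25) = 0.5000
  −(0.25)·log₂(0.25) = 0.5000
  −(0.25)·log₂(0.25) = 0.5000
  −(0.25)·log₂(0.25) = 0.5000
Sum: 0.5000 + 0.5000 + 0.5000 + 0.5000 = 2.000 bits.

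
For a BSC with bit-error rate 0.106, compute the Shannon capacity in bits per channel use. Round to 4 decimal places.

Binary symmetric channel: C = 1 − h₂(ε) where h₂ is the binary entropy function.
h₂(0.106) = −0.106·log₂0.106 − 0.894·log₂0.894 = 0.4877.
C = 1 − 0.4877 = 0.5123 bits per channel use.

0.5123 bits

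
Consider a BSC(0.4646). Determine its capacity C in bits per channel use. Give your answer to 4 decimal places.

0.0036 bits

Binary symmetric channel: C = 1 − h₂(ε) where h₂ is the binary entropy function.
h₂(0.4646) = −0.4646·log₂0.4646 − 0.5354·log₂0.5354 = 0.9964.
C = 1 − 0.9964 = 0.0036 bits per channel use.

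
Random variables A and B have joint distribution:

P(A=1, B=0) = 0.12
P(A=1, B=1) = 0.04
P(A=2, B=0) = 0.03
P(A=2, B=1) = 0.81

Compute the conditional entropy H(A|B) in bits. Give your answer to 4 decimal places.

Chain rule: H(A|B) = H(A,B) − H(B).
Marginals: p(A) = (0.1600, 0.8400), p(B) = (0.1500, 0.8500).
H(A,B) = 0.9508 bits; H(B) = 0.6098 bits.
H(A|B) = 0.9508 − 0.6098 = 0.3410 bits.

0.3410 bits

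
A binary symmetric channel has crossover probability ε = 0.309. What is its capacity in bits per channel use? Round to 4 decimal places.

Binary symmetric channel: C = 1 − h₂(ε) where h₂ is the binary entropy function.
h₂(0.309) = −0.309·log₂0.309 − 0.691·log₂0.691 = 0.8920.
C = 1 − 0.8920 = 0.1080 bits per channel use.

0.1080 bits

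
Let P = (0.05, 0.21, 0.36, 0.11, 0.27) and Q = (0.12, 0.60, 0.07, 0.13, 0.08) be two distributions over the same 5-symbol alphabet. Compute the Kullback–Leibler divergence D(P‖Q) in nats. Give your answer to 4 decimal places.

D(P‖Q) = Σ p·ln(p/q).
  0.05·ln(0.05/0.12) = -0.04377
  0.21·ln(0.21/0.60) = -0.22046
  0.36·ln(0.36/0.07) = 0.58954
  0.11·ln(0.11/0.13) = -0.01838
  0.27·ln(0.27/0.08) = 0.32843
D(P‖Q) = 0.6354 nats.

0.6354 nats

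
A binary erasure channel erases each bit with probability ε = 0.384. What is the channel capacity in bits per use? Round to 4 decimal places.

Binary erasure channel: capacity C = 1 − ε.
C = 1 − 0.384 = 0.6160 bits per channel use.

0.6160 bits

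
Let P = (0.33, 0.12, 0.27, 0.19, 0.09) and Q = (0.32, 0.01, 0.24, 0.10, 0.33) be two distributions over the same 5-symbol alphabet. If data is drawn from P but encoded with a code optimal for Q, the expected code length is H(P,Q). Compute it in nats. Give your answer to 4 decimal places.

1.8512 nats

H(P,Q) = −Σ p·ln q.
  −0.33·ln(0.32) = 0.37601
  −0.12·ln(0.01) = 0.55262
  −0.27·ln(0.24) = 0.38532
  −0.19·ln(0.10) = 0.43749
  −0.09·ln(0.33) = 0.09978
H(P,Q) = 1.8512 nats.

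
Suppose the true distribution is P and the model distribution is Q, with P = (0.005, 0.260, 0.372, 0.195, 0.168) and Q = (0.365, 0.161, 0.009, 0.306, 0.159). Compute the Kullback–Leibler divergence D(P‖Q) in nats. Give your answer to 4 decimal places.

D(P‖Q) = Σ p·ln(p/q).
  0.005·ln(0.005/0.365) = -0.02145
  0.260·ln(0.260/0.161) = 0.12461
  0.372·ln(0.372/0.009) = 1.38446
  0.195·ln(0.195/0.306) = -0.08786
  0.168·ln(0.168/0.159) = 0.00925
D(P‖Q) = 1.4090 nats.

1.4090 nats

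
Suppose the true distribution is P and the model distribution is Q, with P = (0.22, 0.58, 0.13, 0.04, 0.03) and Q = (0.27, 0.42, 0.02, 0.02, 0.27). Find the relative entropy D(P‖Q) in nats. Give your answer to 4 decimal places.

D(P‖Q) = Σ p·ln(p/q).
  0.22·ln(0.22/0.27) = -0.04505
  0.58·ln(0.58/0.42) = 0.18721
  0.13·ln(0.13/0.02) = 0.24333
  0.04·ln(0.04/0.02) = 0.02773
  0.03·ln(0.03/0.27) = -0.06592
D(P‖Q) = 0.3473 nats.

0.3473 nats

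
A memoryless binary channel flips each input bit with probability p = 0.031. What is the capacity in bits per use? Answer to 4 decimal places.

0.8006 bits

Binary symmetric channel: C = 1 − h₂(ε) where h₂ is the binary entropy function.
h₂(0.031) = −0.031·log₂0.031 − 0.969·log₂0.969 = 0.1994.
C = 1 − 0.1994 = 0.8006 bits per channel use.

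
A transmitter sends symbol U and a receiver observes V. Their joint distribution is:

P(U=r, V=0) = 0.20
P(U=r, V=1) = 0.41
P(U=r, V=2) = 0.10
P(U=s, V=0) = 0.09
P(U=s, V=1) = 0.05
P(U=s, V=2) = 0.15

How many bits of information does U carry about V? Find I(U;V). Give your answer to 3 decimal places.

0.139 bits

Marginals: p(U) = (0.7100, 0.2900), p(V) = (0.2900, 0.4600, 0.2500).
I(U;V) = Σ p(x,y)·log₂[p(x,y)/(p(x)p(y))].
  (r,0): 0.20·log₂(0.9713) = -0.0084
  (r,1): 0.41·log₂(1.2554) = 0.1345
  (r,2): 0.10·log₂(0.5634) = -0.0828
  (s,0): 0.09·log₂(1.0702) = 0.0088
  (s,1): 0.05·log₂(0.3748) = -0.0708
  (s,2): 0.15·log₂(2.0690) = 0.1573
Sum = 0.139 bits.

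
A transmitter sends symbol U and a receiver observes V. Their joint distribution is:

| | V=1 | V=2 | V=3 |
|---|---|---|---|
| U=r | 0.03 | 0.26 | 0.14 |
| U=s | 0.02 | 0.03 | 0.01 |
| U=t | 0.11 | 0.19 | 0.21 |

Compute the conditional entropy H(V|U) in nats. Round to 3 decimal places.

Chain rule: H(V|U) = H(U,V) − H(U).
Marginals: p(U) = (0.4300, 0.0600, 0.5100), p(V) = (0.1600, 0.4800, 0.3600).
H(U,V) = 1.8463 nats; H(U) = 0.8751 nats.
H(V|U) = 1.8463 − 0.8751 = 0.971 nats.

0.971 nats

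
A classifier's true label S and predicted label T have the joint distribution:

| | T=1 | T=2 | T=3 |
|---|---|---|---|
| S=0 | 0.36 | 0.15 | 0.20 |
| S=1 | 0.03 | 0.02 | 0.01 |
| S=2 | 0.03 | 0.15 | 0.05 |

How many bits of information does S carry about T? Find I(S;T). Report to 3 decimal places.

Marginals: p(S) = (0.7100, 0.0600, 0.2300), p(T) = (0.4200, 0.3200, 0.2600).
I(S;T) = Σ p(x,y)·log₂[p(x,y)/(p(x)p(y))].
  (0,1): 0.36·log₂(1.2072) = 0.0978
  (0,2): 0.15·log₂(0.6602) = -0.0899
  (0,3): 0.20·log₂(1.0834) = 0.0231
  (1,1): 0.03·log₂(1.1905) = 0.0075
  (1,2): 0.02·log₂(1.0417) = 0.0012
  (1,3): 0.01·log₂(0.6410) = -0.0064
  (2,1): 0.03·log₂(0.3106) = -0.0506
  (2,2): 0.15·log₂(2.0380) = 0.1541
  (2,3): 0.05·log₂(0.8361) = -0.0129
Sum = 0.124 bits.

0.124 bits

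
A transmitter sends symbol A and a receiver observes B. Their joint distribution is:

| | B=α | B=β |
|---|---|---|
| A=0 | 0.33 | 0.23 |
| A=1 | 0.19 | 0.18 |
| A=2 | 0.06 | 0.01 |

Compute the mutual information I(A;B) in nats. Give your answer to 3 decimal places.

Marginals: p(A) = (0.5600, 0.3700, 0.0700), p(B) = (0.5800, 0.4200).
I(A;B) = H(A) + H(B) − H(A,B).
H(A) = 0.8787, H(B) = 0.6803, H(A,B) = 1.5429.
I(A;B) = 0.8787 + 0.6803 − 1.5429 = 0.016 nats.

0.016 nats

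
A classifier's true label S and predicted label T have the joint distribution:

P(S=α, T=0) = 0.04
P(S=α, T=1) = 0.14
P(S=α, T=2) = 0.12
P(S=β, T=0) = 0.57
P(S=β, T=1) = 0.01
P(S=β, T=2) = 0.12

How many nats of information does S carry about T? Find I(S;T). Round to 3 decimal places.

0.260 nats

Marginals: p(S) = (0.3000, 0.7000), p(T) = (0.6100, 0.1500, 0.2400).
I(S;T) = Σ p(x,y)·ln[p(x,y)/(p(x)p(y))].
  (α,0): 0.04·ln(0.2186) = -0.0608
  (α,1): 0.14·ln(3.1111) = 0.1589
  (α,2): 0.12·ln(1.6667) = 0.0613
  (β,0): 0.57·ln(1.3349) = 0.1646
  (β,1): 0.01·ln(0.0952) = -0.0235
  (β,2): 0.12·ln(0.7143) = -0.0404
Sum = 0.260 nats.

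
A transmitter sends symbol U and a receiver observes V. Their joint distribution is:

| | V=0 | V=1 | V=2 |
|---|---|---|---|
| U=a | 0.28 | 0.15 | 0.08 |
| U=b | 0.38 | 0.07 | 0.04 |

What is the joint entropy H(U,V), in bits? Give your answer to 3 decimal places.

2.201 bits

H(U,V) = −Σ p(x,y)·log₂ p(x,y) over all 6 cells.
  cell (a,0): −0.28·log₂0.28 = 0.5142
  cell (a,1): −0.15·log₂0.15 = 0.4105
  cell (a,2): −0.08·log₂0.08 = 0.2915
  cell (b,0): −0.38·log₂0.38 = 0.5305
  cell (b,1): −0.07·log₂0.07 = 0.2686
  cell (b,2): −0.04·log₂0.04 = 0.1858
Sum = 2.201 bits.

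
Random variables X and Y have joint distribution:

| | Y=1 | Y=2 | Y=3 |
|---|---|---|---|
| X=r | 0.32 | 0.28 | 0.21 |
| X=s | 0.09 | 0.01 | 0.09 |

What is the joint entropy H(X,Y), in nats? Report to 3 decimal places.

1.528 nats

H(X,Y) = −Σ p(x,y)·ln p(x,y) over all 6 cells.
  cell (r,1): −0.32·ln0.32 = 0.3646
  cell (r,2): −0.28·ln0.28 = 0.3564
  cell (r,3): −0.21·ln0.21 = 0.3277
  cell (s,1): −0.09·ln0.09 = 0.2167
  cell (s,2): −0.01·ln0.01 = 0.0461
  cell (s,3): −0.09·ln0.09 = 0.2167
Sum = 1.528 nats.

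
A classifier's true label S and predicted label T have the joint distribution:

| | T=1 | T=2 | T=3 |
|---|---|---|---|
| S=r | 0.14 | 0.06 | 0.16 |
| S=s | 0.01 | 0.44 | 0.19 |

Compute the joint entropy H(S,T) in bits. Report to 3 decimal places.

H(S,T) = −Σ p(x,y)·log₂ p(x,y) over all 6 cells.
  cell (r,1): −0.14·log₂0.14 = 0.3971
  cell (r,2): −0.06·log₂0.06 = 0.2435
  cell (r,3): −0.16·log₂0.16 = 0.4230
  cell (s,1): −0.01·log₂0.01 = 0.0664
  cell (s,2): −0.44·log₂0.44 = 0.5211
  cell (s,3): −0.19·log₂0.19 = 0.4552
Sum = 2.106 bits.

2.106 bits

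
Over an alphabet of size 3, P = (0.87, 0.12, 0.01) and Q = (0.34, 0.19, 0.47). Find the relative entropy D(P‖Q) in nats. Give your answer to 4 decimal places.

D(P‖Q) = Σ p·ln(p/q).
  0.87·ln(0.87/0.34) = 0.81741
  0.12·ln(0.12/0.19) = -0.05514
  0.01·ln(0.01/0.47) = -0.03850
D(P‖Q) = 0.7238 nats.

0.7238 nats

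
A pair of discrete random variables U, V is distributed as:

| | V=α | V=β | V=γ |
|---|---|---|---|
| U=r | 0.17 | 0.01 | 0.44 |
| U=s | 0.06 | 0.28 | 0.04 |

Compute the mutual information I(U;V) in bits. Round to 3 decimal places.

Marginals: p(U) = (0.6200, 0.3800), p(V) = (0.2300, 0.2900, 0.4800).
I(U;V) = H(U) + H(V) − H(U,V).
H(U) = 0.9580, H(V) = 1.5138, H(U,V) = 1.9657.
I(U;V) = 0.9580 + 1.5138 − 1.9657 = 0.506 bits.

0.506 bits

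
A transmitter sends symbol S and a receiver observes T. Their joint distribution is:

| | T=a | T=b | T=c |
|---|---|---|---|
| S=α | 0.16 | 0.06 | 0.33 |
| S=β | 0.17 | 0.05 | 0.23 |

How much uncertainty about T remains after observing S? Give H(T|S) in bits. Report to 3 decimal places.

1.340 bits

Marginals: p(S) = (0.5500, 0.4500), p(T) = (0.3300, 0.1100, 0.5600).
H(T|S) = Σ p(S) · H(T|S=·).
  S=α: p=0.5500, H(T|S=α) = 1.3091
  S=β: p=0.4500, H(T|S=β) = 1.3777
Weighted sum = 1.340 bits.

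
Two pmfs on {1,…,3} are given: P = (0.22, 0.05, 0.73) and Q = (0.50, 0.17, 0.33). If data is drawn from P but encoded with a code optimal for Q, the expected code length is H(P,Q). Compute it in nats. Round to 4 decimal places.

1.0504 nats

H(P,Q) = −Σ p·ln q.
  −0.22·ln(0.50) = 0.15249
  −0.05·ln(0.17) = 0.08860
  −0.73·ln(0.33) = 0.80932
H(P,Q) = 1.0504 nats.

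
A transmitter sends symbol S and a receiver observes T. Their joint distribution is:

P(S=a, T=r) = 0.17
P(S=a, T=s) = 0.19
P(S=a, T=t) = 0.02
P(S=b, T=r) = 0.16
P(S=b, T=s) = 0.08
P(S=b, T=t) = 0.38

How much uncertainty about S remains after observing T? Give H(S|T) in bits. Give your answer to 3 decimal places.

Chain rule: H(S|T) = H(S,T) − H(T).
Marginals: p(S) = (0.3800, 0.6200), p(T) = (0.3300, 0.2700, 0.4000).
H(S,T) = 2.2477 bits; H(T) = 1.5666 bits.
H(S|T) = 2.2477 − 1.5666 = 0.681 bits.

0.681 bits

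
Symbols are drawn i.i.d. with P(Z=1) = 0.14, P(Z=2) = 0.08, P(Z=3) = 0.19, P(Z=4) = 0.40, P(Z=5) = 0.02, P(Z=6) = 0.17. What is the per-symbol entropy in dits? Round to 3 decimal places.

H(Z) = −Σ p·log₁₀ p.
  −(0.14)·log₁₀(0.14) = 0.1195
  −(0.08)·log₁₀(0.08) = 0.0878
  −(0.19)·log₁₀(0.19) = 0.1370
  −(0.40)·log₁₀(0.40) = 0.1592
  −(0.02)·log₁₀(0.02) = 0.0340
  −(0.17)·log₁₀(0.17) = 0.1308
Sum: 0.1195 + 0.0878 + 0.1370 + 0.1592 + 0.0340 + 0.1308 = 0.668 dits.

0.668 dits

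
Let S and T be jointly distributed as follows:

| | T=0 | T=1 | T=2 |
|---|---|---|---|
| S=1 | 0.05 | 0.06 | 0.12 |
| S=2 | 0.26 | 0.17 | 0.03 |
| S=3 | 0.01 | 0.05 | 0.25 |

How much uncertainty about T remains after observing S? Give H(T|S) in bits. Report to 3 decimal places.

1.174 bits

Chain rule: H(T|S) = H(S,T) − H(S).
Marginals: p(S) = (0.2300, 0.4600, 0.3100), p(T) = (0.3200, 0.2800, 0.4000).
H(S,T) = 2.7009 bits; H(S) = 1.5268 bits.
H(T|S) = 2.7009 − 1.5268 = 1.174 bits.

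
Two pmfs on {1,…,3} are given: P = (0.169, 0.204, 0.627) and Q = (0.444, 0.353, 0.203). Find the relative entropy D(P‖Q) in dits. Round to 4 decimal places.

D(P‖Q) = Σ p·log₁₀(p/q).
  0.169·log₁₀(0.169/0.444) = -0.07089
  0.204·log₁₀(0.204/0.353) = -0.04858
  0.627·log₁₀(0.627/0.203) = 0.30709
D(P‖Q) = 0.1876 dits.

0.1876 dits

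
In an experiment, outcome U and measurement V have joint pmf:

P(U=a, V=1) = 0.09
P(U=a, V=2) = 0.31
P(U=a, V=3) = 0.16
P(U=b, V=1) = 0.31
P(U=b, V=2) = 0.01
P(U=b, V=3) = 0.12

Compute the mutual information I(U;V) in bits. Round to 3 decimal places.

Marginals: p(U) = (0.5600, 0.4400), p(V) = (0.4000, 0.3200, 0.2800).
I(U;V) = Σ p(x,y)·log₂[p(x,y)/(p(x)p(y))].
  (a,1): 0.09·log₂(0.4018) = -0.1184
  (a,2): 0.31·log₂(1.7299) = 0.2451
  (a,3): 0.16·log₂(1.0204) = 0.0047
  (b,1): 0.31·log₂(1.7614) = 0.2532
  (b,2): 0.01·log₂(0.0710) = -0.0382
  (b,3): 0.12·log₂(0.9740) = -0.0046
Sum = 0.342 bits.

0.342 bits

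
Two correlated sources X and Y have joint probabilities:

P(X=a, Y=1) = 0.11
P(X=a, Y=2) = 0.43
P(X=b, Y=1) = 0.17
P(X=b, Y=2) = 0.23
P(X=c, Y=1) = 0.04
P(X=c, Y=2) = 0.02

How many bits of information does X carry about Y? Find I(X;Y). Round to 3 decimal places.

Marginals: p(X) = (0.5400, 0.4000, 0.0600), p(Y) = (0.3200, 0.6800).
I(X;Y) = H(X) + H(Y) − H(X,Y).
H(X) = 1.2523, H(Y) = 0.9044, H(X,Y) = 2.0947.
I(X;Y) = 1.2523 + 0.9044 − 2.0947 = 0.062 bits.

0.062 bits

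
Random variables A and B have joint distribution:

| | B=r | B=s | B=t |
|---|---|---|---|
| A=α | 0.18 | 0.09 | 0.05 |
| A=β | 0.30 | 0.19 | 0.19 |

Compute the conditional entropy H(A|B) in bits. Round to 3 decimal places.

0.889 bits

Marginals: p(A) = (0.3200, 0.6800), p(B) = (0.4800, 0.2800, 0.2400).
H(A|B) = Σ p(B) · H(A|B=·).
  B=r: p=0.4800, H(A|B=r) = 0.9544
  B=s: p=0.2800, H(A|B=s) = 0.9059
  B=t: p=0.2400, H(A|B=t) = 0.7383
Weighted sum = 0.889 bits.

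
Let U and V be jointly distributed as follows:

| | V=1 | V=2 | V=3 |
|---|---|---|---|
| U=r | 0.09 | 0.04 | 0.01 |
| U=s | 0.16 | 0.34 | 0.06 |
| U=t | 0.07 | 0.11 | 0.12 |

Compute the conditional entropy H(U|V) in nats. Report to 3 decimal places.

0.874 nats

Marginals: p(U) = (0.1400, 0.5600, 0.3000), p(V) = (0.3200, 0.4900, 0.1900).
H(U|V) = Σ p(V) · H(U|V=·).
  V=1: p=0.3200, H(U|V=1) = 1.0358
  V=2: p=0.4900, H(U|V=2) = 0.7935
  V=3: p=0.1900, H(U|V=3) = 0.8092
Weighted sum = 0.874 nats.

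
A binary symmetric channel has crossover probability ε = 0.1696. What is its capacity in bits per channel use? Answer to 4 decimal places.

Binary symmetric channel: C = 1 − h₂(ε) where h₂ is the binary entropy function.
h₂(0.1696) = −0.1696·log₂0.1696 − 0.8304·log₂0.8304 = 0.6568.
C = 1 − 0.6568 = 0.3432 bits per channel use.

0.3432 bits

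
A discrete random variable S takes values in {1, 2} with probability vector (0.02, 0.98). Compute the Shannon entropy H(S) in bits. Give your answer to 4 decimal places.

H(S) = −Σ p·log₂ p.
  −(0.02)·log₂(0.02) = 0.11288
  −(0.98)·log₂(0.98) = 0.02856
Sum: 0.11288 + 0.02856 = 0.1414 bits.

0.1414 bits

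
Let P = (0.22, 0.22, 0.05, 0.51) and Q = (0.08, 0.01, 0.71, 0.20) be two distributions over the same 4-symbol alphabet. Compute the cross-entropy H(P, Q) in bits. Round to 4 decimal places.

3.4722 bits

H(P,Q) = −Σ p·log₂ q.
  −0.22·log₂(0.08) = 0.80165
  −0.22·log₂(0.01) = 1.46165
  −0.05·log₂(0.71) = 0.02471
  −0.51·log₂(0.20) = 1.18418
H(P,Q) = 3.4722 bits.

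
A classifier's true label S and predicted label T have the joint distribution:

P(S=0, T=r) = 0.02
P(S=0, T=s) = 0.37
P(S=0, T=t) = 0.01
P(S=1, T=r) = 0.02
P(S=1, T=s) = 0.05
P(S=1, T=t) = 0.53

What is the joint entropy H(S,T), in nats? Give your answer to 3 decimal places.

H(S,T) = −Σ p(x,y)·ln p(x,y) over all 6 cells.
  cell (0,r): −0.02·ln0.02 = 0.0782
  cell (0,s): −0.37·ln0.37 = 0.3679
  cell (0,t): −0.01·ln0.01 = 0.0461
  cell (1,r): −0.02·ln0.02 = 0.0782
  cell (1,s): −0.05·ln0.05 = 0.1498
  cell (1,t): −0.53·ln0.53 = 0.3365
Sum = 1.057 nats.

1.057 nats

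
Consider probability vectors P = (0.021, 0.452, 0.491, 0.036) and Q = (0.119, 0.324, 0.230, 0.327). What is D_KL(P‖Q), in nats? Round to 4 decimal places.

0.4070 nats

D(P‖Q) = Σ p·ln(p/q).
  0.021·ln(0.021/0.119) = -0.03643
  0.452·ln(0.452/0.324) = 0.15049
  0.491·ln(0.491/0.230) = 0.37236
  0.036·ln(0.036/0.327) = -0.07943
D(P‖Q) = 0.4070 nats.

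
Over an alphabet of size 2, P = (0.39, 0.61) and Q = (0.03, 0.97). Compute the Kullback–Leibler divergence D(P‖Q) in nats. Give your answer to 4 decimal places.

D(P‖Q) = Σ p·ln(p/q).
  0.39·ln(0.39/0.03) = 1.00033
  0.61·ln(0.61/0.97) = -0.28294
D(P‖Q) = 0.7174 nats.

0.7174 nats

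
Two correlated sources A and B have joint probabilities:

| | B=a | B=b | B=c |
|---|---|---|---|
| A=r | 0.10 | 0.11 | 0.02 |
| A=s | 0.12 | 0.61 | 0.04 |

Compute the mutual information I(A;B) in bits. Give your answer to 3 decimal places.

0.060 bits

Marginals: p(A) = (0.2300, 0.7700), p(B) = (0.2200, 0.7200, 0.0600).
I(A;B) = H(A) + H(B) − H(A,B).
H(A) = 0.7780, H(B) = 1.0653, H(A,B) = 1.7832.
I(A;B) = 0.7780 + 1.0653 − 1.7832 = 0.060 bits.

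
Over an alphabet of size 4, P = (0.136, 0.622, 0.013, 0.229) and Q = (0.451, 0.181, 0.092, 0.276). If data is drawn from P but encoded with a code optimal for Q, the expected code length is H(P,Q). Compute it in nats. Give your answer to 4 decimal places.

1.4973 nats

H(P,Q) = −Σ p·ln q.
  −0.136·ln(0.451) = 0.10830
  −0.622·ln(0.181) = 1.06316
  −0.013·ln(0.092) = 0.03102
  −0.229·ln(0.276) = 0.29480
H(P,Q) = 1.4973 nats.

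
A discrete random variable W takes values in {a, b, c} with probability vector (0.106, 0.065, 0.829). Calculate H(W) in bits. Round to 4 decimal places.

H(W) = −Σ p·log₂ p.
  −(0.106)·log₂(0.106) = 0.34321
  −(0.065)·log₂(0.065) = 0.25632
  −(0.829)·log₂(0.829) = 0.22429
Sum: 0.34321 + 0.25632 + 0.22429 = 0.8238 bits.

0.8238 bits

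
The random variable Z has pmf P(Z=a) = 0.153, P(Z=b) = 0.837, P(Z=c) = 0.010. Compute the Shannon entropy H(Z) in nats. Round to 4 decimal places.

H(Z) = −Σ p·ln p.
  −(0.153)·ln(0.153) = 0.28723
  −(0.837)·ln(0.837) = 0.14893
  −(0.010)·ln(0.010) = 0.04605
Sum: 0.28723 + 0.14893 + 0.04605 = 0.4822 nats.

0.4822 nats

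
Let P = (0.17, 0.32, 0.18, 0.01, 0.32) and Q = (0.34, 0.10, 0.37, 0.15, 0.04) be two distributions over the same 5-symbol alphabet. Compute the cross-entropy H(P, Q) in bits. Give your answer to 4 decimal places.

H(P,Q) = −Σ p·log₂ q.
  −0.17·log₂(0.34) = 0.26459
  −0.32·log₂(0.10) = 1.06302
  −0.18·log₂(0.37) = 0.25819
  −0.01·log₂(0.15) = 0.02737
  −0.32·log₂(0.04) = 1.48603
H(P,Q) = 3.0992 bits.

3.0992 bits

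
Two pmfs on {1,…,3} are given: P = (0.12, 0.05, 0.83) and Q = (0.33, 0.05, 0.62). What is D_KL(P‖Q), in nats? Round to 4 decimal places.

D(P‖Q) = Σ p·ln(p/q).
  0.12·ln(0.12/0.33) = -0.12139
  0.05·ln(0.05/0.05) = 0.00000
  0.83·ln(0.83/0.62) = 0.24212
D(P‖Q) = 0.1207 nats.

0.1207 nats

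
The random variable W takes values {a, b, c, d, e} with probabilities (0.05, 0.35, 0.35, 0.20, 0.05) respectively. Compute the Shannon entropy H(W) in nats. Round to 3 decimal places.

1.356 nats

H(W) = −Σ p·ln p.
  −(0.05)·ln(0.05) = 0.1498
  −(0.35)·ln(0.35) = 0.3674
  −(0.35)·ln(0.35) = 0.3674
  −(0.20)·ln(0.20) = 0.3219
  −(0.05)·ln(0.05) = 0.1498
Sum: 0.1498 + 0.3674 + 0.3674 + 0.3219 + 0.1498 = 1.356 nats.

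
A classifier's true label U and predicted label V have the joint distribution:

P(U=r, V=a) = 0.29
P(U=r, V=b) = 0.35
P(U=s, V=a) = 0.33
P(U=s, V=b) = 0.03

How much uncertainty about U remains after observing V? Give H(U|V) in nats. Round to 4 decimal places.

0.5334 nats

Marginals: p(U) = (0.6400, 0.3600), p(V) = (0.6200, 0.3800).
H(U|V) = Σ p(V) · H(U|V=·).
  V=a: p=0.6200, H(U|V=a) = 0.6911
  V=b: p=0.3800, H(U|V=b) = 0.2762
Weighted sum = 0.5334 nats.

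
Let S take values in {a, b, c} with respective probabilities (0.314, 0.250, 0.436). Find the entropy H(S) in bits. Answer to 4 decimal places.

1.5469 bits

H(S) = −Σ p·log₂ p.
  −(0.314)·log₂(0.314) = 0.52475
  −(0.250)·log₂(0.250) = 0.50000
  −(0.436)·log₂(0.436) = 0.52215
Sum: 0.52475 + 0.50000 + 0.52215 = 1.5469 bits.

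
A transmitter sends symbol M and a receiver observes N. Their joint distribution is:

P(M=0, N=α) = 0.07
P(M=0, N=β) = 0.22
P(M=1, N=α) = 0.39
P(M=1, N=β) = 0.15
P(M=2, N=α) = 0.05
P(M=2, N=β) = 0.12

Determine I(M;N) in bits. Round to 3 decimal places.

Marginals: p(M) = (0.2900, 0.5400, 0.1700), p(N) = (0.5100, 0.4900).
I(M;N) = H(M) + H(N) − H(M,N).
H(M) = 1.4325, H(N) = 0.9997, H(M,N) = 2.2726.
I(M;N) = 1.4325 + 0.9997 − 2.2726 = 0.160 bits.

0.160 bits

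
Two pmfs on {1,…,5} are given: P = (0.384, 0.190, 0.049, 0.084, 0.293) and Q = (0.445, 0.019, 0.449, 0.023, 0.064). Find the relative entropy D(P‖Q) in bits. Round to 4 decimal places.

D(P‖Q) = Σ p·log₂(p/q).
  0.384·log₂(0.384/0.445) = -0.08168
  0.190·log₂(0.190/0.019) = 0.63117
  0.049·log₂(0.049/0.449) = -0.15660
  0.084·log₂(0.084/0.023) = 0.15698
  0.293·log₂(0.293/0.064) = 0.64306
D(P‖Q) = 1.1929 bits.

1.1929 bits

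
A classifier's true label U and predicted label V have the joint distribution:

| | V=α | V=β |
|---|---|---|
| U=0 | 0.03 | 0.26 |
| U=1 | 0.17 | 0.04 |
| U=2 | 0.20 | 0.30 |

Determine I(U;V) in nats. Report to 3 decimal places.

Marginals: p(U) = (0.2900, 0.2100, 0.5000), p(V) = (0.4000, 0.6000).
I(U;V) = H(U) + H(V) − H(U,V).
H(U) = 1.0333, H(V) = 0.6730, H(U,V) = 1.5685.
I(U;V) = 1.0333 + 0.6730 − 1.5685 = 0.138 nats.

0.138 nats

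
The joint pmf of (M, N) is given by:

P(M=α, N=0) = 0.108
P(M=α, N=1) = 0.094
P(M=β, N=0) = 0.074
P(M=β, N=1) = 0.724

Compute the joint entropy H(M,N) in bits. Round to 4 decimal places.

H(M,N) = −Σ p(x,y)·log₂ p(x,y) over all 4 cells.
  cell (α,0): −0.108·log₂0.108 = 0.34678
  cell (α,1): −0.094·log₂0.094 = 0.32065
  cell (β,0): −0.074·log₂0.074 = 0.27797
  cell (β,1): −0.724·log₂0.724 = 0.33734
Sum = 1.2827 bits.

1.2827 bits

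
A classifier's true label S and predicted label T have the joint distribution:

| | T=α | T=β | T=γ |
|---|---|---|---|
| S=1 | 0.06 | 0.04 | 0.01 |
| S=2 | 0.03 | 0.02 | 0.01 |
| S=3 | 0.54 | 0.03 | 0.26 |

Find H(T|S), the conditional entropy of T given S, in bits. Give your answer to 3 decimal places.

1.147 bits

Chain rule: H(T|S) = H(S,T) − H(S).
Marginals: p(S) = (0.1100, 0.0600, 0.8300), p(T) = (0.6300, 0.0900, 0.2800).
H(S,T) = 1.9639 bits; H(S) = 0.8169 bits.
H(T|S) = 1.9639 − 0.8169 = 1.147 bits.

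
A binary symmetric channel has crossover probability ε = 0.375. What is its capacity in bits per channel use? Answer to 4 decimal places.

Binary symmetric channel: C = 1 − h₂(ε) where h₂ is the binary entropy function.
h₂(0.375) = −0.375·log₂0.375 − 0.625·log₂0.625 = 0.9544.
C = 1 − 0.9544 = 0.0456 bits per channel use.

0.0456 bits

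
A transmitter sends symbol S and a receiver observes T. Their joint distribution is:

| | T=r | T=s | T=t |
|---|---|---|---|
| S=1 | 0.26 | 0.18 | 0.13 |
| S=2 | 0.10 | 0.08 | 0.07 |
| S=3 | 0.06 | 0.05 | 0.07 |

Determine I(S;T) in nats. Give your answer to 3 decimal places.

Marginals: p(S) = (0.5700, 0.2500, 0.1800), p(T) = (0.4200, 0.3100, 0.2700).
I(S;T) = H(S) + H(T) − H(S,T).
H(S) = 0.9756, H(T) = 1.0809, H(S,T) = 2.0473.
I(S;T) = 0.9756 + 1.0809 − 2.0473 = 0.009 nats.

0.009 nats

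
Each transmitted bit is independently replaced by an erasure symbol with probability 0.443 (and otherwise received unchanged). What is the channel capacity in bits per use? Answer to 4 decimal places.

Binary erasure channel: capacity C = 1 − ε.
C = 1 − 0.443 = 0.5570 bits per channel use.

0.5570 bits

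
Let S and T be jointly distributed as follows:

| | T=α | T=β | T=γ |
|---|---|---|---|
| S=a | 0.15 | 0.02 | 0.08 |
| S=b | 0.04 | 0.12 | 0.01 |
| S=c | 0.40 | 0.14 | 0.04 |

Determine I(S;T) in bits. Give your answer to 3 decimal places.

0.191 bits

Marginals: p(S) = (0.2500, 0.1700, 0.5800), p(T) = (0.5900, 0.2800, 0.1300).
I(S;T) = Σ p(x,y)·log₂[p(x,y)/(p(x)p(y))].
  (a,α): 0.15·log₂(1.0169) = 0.0036
  (a,β): 0.02·log₂(0.2857) = -0.0361
  (a,γ): 0.08·log₂(2.4615) = 0.1040
  (b,α): 0.04·log₂(0.3988) = -0.0530
  (b,β): 0.12·log₂(2.5210) = 0.1601
  (b,γ): 0.01·log₂(0.4525) = -0.0114
  (c,α): 0.40·log₂(1.1689) = 0.0901
  (c,β): 0.14·log₂(0.8621) = -0.0300
  (c,γ): 0.04·log₂(0.5305) = -0.0366
Sum = 0.191 bits.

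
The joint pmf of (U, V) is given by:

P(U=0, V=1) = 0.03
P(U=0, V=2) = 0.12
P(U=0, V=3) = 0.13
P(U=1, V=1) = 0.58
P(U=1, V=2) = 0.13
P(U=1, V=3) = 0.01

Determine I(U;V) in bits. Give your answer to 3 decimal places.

Marginals: p(U) = (0.2800, 0.7200), p(V) = (0.6100, 0.2500, 0.1400).
I(U;V) = Σ p(x,y)·log₂[p(x,y)/(p(x)p(y))].
  (0,1): 0.03·log₂(0.1756) = -0.0753
  (0,2): 0.12·log₂(1.7143) = 0.0933
  (0,3): 0.13·log₂(3.3163) = 0.2248
  (1,1): 0.58·log₂(1.3206) = 0.2327
  (1,2): 0.13·log₂(0.7222) = -0.0610
  (1,3): 0.01·log₂(0.0992) = -0.0333
Sum = 0.381 bits.

0.381 bits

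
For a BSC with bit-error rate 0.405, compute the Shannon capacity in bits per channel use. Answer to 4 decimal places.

0.0262 bits

Binary symmetric channel: C = 1 − h₂(ε) where h₂ is the binary entropy function.
h₂(0.405) = −0.405·log₂0.405 − 0.595·log₂0.595 = 0.9738.
C = 1 − 0.9738 = 0.0262 bits per channel use.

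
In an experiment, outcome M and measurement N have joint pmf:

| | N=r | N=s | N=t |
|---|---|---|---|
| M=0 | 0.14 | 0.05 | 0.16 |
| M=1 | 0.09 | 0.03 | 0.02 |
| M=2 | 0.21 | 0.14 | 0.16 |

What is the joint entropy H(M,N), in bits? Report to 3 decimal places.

2.906 bits

H(M,N) = −Σ p(x,y)·log₂ p(x,y) over all 9 cells.
  cell (0,r): −0.14·log₂0.14 = 0.3971
  cell (0,s): −0.05·log₂0.05 = 0.2161
  cell (0,t): −0.16·log₂0.16 = 0.4230
  cell (1,r): −0.09·log₂0.09 = 0.3127
  cell (1,s): −0.03·log₂0.03 = 0.1518
  cell (1,t): −0.02·log₂0.02 = 0.1129
  cell (2,r): −0.21·log₂0.21 = 0.4728
  cell (2,s): −0.14·log₂0.14 = 0.3971
  cell (2,t): −0.16·log₂0.16 = 0.4230
Sum = 2.906 bits.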